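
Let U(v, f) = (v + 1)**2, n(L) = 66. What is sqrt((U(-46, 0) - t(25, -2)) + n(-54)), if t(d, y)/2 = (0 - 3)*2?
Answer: sqrt(2103) ≈ 45.858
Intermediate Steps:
t(d, y) = -12 (t(d, y) = 2*((0 - 3)*2) = 2*(-3*2) = 2*(-6) = -12)
U(v, f) = (1 + v)**2
sqrt((U(-46, 0) - t(25, -2)) + n(-54)) = sqrt(((1 - 46)**2 - 1*(-12)) + 66) = sqrt(((-45)**2 + 12) + 66) = sqrt((2025 + 12) + 66) = sqrt(2037 + 66) = sqrt(2103)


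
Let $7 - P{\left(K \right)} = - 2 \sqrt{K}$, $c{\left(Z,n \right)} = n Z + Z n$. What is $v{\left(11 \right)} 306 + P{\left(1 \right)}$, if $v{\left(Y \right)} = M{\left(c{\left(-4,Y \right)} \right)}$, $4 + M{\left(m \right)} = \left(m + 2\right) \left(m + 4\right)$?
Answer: $2209329$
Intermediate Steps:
$c{\left(Z,n \right)} = 2 Z n$ ($c{\left(Z,n \right)} = Z n + Z n = 2 Z n$)
$P{\left(K \right)} = 7 + 2 \sqrt{K}$ ($P{\left(K \right)} = 7 - - 2 \sqrt{K} = 7 + 2 \sqrt{K}$)
$M{\left(m \right)} = -4 + \left(2 + m\right) \left(4 + m\right)$ ($M{\left(m \right)} = -4 + \left(m + 2\right) \left(m + 4\right) = -4 + \left(2 + m\right) \left(4 + m\right)$)
$v{\left(Y \right)} = 4 - 48 Y + 64 Y^{2}$ ($v{\left(Y \right)} = 4 + \left(2 \left(-4\right) Y\right)^{2} + 6 \cdot 2 \left(-4\right) Y = 4 + \left(- 8 Y\right)^{2} + 6 \left(- 8 Y\right) = 4 + 64 Y^{2} - 48 Y = 4 - 48 Y + 64 Y^{2}$)
$v{\left(11 \right)} 306 + P{\left(1 \right)} = \left(4 - 528 + 64 \cdot 11^{2}\right) 306 + \left(7 + 2 \sqrt{1}\right) = \left(4 - 528 + 64 \cdot 121\right) 306 + \left(7 + 2 \cdot 1\right) = \left(4 - 528 + 7744\right) 306 + \left(7 + 2\right) = 7220 \cdot 306 + 9 = 2209320 + 9 = 2209329$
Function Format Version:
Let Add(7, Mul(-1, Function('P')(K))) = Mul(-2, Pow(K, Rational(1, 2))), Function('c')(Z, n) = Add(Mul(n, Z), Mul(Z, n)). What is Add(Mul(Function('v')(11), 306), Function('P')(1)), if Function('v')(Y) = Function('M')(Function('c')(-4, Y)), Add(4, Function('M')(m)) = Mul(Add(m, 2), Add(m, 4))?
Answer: 2209329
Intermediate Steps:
Function('c')(Z, n) = Mul(2, Z, n) (Function('c')(Z, n) = Add(Mul(Z, n), Mul(Z, n)) = Mul(2, Z, n))
Function('P')(K) = Add(7, Mul(2, Pow(K, Rational(1, 2)))) (Function('P')(K) = Add(7, Mul(-1, Mul(-2, Pow(K, Rational(1, 2))))) = Add(7, Mul(2, Pow(K, Rational(1, 2)))))
Function('M')(m) = Add(-4, Mul(Add(2, m), Add(4, m))) (Function('M')(m) = Add(-4, Mul(Add(m, 2), Add(m, 4))) = Add(-4, Mul(Add(2, m), Add(4, m))))
Function('v')(Y) = Add(4, Mul(-48, Y), Mul(64, Pow(Y, 2))) (Function('v')(Y) = Add(4, Pow(Mul(2, -4, Y), 2), Mul(6, Mul(2, -4, Y))) = Add(4, Pow(Mul(-8, Y), 2), Mul(6, Mul(-8, Y))) = Add(4, Mul(64, Pow(Y, 2)), Mul(-48, Y)) = Add(4, Mul(-48, Y), Mul(64, Pow(Y, 2))))
Add(Mul(Function('v')(11), 306), Function('P')(1)) = Add(Mul(Add(4, Mul(-48, 11), Mul(64, Pow(11, 2))), 306), Add(7, Mul(2, Pow(1, Rational(1, 2))))) = Add(Mul(Add(4, -528, Mul(64, 121)), 306), Add(7, Mul(2, 1))) = Add(Mul(Add(4, -528, 7744), 306), Add(7, 2)) = Add(Mul(7220, 306), 9) = Add(2209320, 9) = 2209329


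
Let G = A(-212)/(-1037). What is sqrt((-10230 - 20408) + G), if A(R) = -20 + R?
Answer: I*sqrt(32946914838)/1037 ≈ 175.04*I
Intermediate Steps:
G = 232/1037 (G = (-20 - 212)/(-1037) = -232*(-1/1037) = 232/1037 ≈ 0.22372)
sqrt((-10230 - 20408) + G) = sqrt((-10230 - 20408) + 232/1037) = sqrt(-30638 + 232/1037) = sqrt(-31771374/1037) = I*sqrt(32946914838)/1037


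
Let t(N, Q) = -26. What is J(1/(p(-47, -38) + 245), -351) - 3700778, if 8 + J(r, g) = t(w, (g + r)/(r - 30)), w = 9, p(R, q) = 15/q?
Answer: -3700812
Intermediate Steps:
J(r, g) = -34 (J(r, g) = -8 - 26 = -34)
J(1/(p(-47, -38) + 245), -351) - 3700778 = -34 - 3700778 = -3700812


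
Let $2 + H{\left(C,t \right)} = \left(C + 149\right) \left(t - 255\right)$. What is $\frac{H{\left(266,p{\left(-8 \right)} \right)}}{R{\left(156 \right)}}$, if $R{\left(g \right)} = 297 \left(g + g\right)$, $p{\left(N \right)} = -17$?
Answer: $- \frac{5131}{4212} \approx -1.2182$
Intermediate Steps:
$R{\left(g \right)} = 594 g$ ($R{\left(g \right)} = 297 \cdot 2 g = 594 g$)
$H{\left(C,t \right)} = -2 + \left(-255 + t\right) \left(149 + C\right)$ ($H{\left(C,t \right)} = -2 + \left(C + 149\right) \left(t - 255\right) = -2 + \left(149 + C\right) \left(-255 + t\right) = -2 + \left(-255 + t\right) \left(149 + C\right)$)
$\frac{H{\left(266,p{\left(-8 \right)} \right)}}{R{\left(156 \right)}} = \frac{-37997 - 67830 + 149 \left(-17\right) + 266 \left(-17\right)}{594 \cdot 156} = \frac{-37997 - 67830 - 2533 - 4522}{92664} = \left(-112882\right) \frac{1}{92664} = - \frac{5131}{4212}$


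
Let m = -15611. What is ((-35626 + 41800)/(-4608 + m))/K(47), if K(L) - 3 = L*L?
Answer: -441/3194602 ≈ -0.00013805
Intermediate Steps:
K(L) = 3 + L² (K(L) = 3 + L*L = 3 + L²)
((-35626 + 41800)/(-4608 + m))/K(47) = ((-35626 + 41800)/(-4608 - 15611))/(3 + 47²) = (6174/(-20219))/(3 + 2209) = (6174*(-1/20219))/2212 = -6174/20219*1/2212 = -441/3194602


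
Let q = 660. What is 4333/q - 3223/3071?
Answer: 11179463/2026860 ≈ 5.5157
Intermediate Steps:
4333/q - 3223/3071 = 4333/660 - 3223/3071 = 11179463/2026860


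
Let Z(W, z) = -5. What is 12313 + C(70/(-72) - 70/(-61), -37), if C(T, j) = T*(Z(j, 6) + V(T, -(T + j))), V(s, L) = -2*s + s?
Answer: 59374032683/4822416 ≈ 12312.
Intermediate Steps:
V(s, L) = -s
C(T, j) = T*(-5 - T)
12313 + C(70/(-72) - 70/(-61), -37) = 12313 - (70/(-72) - 70/(-61))*(5 + (70/(-72) - 70/(-61))) = 12313 - (70*(-1/72) - 70*(-1/61))*(5 + (70*(-1/72) - 70*(-1/61))) = 12313 - (-35/36 + 70/61)*(5 + (-35/36 + 70/61)) = 12313 - 1*385/2196*(5 + 385/2196) = 12313 - 1*385/2196*11365/2196 = 12313 - 4375525/4822416 = 59374032683/4822416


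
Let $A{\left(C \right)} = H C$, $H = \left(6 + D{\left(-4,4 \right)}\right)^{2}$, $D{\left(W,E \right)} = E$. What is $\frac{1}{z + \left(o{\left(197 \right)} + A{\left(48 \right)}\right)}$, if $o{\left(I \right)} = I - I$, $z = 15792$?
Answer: $\frac{1}{20592} \approx 4.8563 \cdot 10^{-5}$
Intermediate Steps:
$H = 100$ ($H = \left(6 + 4\right)^{2} = 10^{2} = 100$)
$o{\left(I \right)} = 0$
$A{\left(C \right)} = 100 C$
$\frac{1}{z + \left(o{\left(197 \right)} + A{\left(48 \right)}\right)} = \frac{1}{15792 + \left(0 + 100 \cdot 48\right)} = \frac{1}{15792 + \left(0 + 4800\right)} = \frac{1}{15792 + 4800} = \frac{1}{20592}$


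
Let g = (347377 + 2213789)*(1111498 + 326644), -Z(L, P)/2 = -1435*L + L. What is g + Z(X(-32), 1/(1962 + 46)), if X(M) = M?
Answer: 3683320301796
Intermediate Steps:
Z(L, P) = 2868*L (Z(L, P) = -2*(-1435*L + L) = -(-2868)*L = 2868*L)
g = 3683320393572 (g = 2561166*1438142 = 3683320393572)
g + Z(X(-32), 1/(1962 + 46)) = 3683320393572 + 2868*(-32) = 3683320393572 - 91776 = 3683320301796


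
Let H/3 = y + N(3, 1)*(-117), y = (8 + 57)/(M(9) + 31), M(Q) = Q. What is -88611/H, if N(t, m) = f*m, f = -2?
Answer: -236296/1885 ≈ -125.36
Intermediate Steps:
N(t, m) = -2*m
y = 13/8 (y = (8 + 57)/(9 + 31) = 65/40 = 65*(1/40) = 13/8 ≈ 1.6250)
H = 5655/8 (H = 3*(13/8 - 2*1*(-117)) = 3*(13/8 - 2*(-117)) = 3*(13/8 + 234) = 3*(1885/8) = 5655/8 ≈ 706.88)
-88611/H = -88611/5655/8 = -88611*8/5655 = -236296/1885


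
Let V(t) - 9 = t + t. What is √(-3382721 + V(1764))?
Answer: 4*I*√211199 ≈ 1838.3*I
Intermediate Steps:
V(t) = 9 + 2*t (V(t) = 9 + (t + t) = 9 + 2*t)
√(-3382721 + V(1764)) = √(-3382721 + (9 + 2*1764)) = √(-3382721 + (9 + 3528)) = √(-3382721 + 3537) = √(-3379184) = 4*I*√211199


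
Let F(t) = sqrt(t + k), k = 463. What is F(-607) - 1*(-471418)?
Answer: 471418 + 12*I ≈ 4.7142e+5 + 12.0*I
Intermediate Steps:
F(t) = sqrt(463 + t) (F(t) = sqrt(t + 463) = sqrt(463 + t))
F(-607) - 1*(-471418) = sqrt(463 - 607) - 1*(-471418) = sqrt(-144) + 471418 = 12*I + 471418 = 471418 + 12*I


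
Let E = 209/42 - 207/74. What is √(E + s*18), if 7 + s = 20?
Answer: √142588047/777 ≈ 15.368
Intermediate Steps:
s = 13 (s = -7 + 20 = 13)
E = 1693/777 (E = 209*(1/42) - 207*1/74 = 209/42 - 207/74 = 1693/777 ≈ 2.1789)
√(E + s*18) = √(1693/777 + 13*18) = √(1693/777 + 234) = √(183511/777) = √142588047/777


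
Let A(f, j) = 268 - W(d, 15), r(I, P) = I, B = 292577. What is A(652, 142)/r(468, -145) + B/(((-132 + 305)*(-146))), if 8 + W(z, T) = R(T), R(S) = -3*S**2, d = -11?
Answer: -18817613/1970124 ≈ -9.5515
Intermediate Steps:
W(z, T) = -8 - 3*T**2
A(f, j) = 951 (A(f, j) = 268 - (-8 - 3*15**2) = 268 - (-8 - 3*225) = 268 - (-8 - 675) = 268 - 1*(-683) = 268 + 683 = 951)
A(652, 142)/r(468, -145) + B/(((-132 + 305)*(-146))) = 951/468 + 292577/(((-132 + 305)*(-146))) = 951*(1/468) + 292577/((173*(-146))) = 317/156 + 292577/(-25258) = 317/156 + 292577*(-1/25258) = 317/156 - 292577/25258 = -18817613/1970124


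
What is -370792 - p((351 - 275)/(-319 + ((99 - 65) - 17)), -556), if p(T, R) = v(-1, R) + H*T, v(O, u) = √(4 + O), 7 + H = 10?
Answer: -55989478/151 - √3 ≈ -3.7079e+5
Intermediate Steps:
H = 3 (H = -7 + 10 = 3)
p(T, R) = √3 + 3*T (p(T, R) = √(4 - 1) + 3*T = √3 + 3*T)
-370792 - p((351 - 275)/(-319 + ((99 - 65) - 17)), -556) = -370792 - (√3 + 3*((351 - 275)/(-319 + ((99 - 65) - 17)))) = -370792 - (√3 + 3*(76/(-319 + (34 - 17)))) = -370792 - (√3 + 3*(76/(-319 + 17))) = -370792 - (√3 + 3*(76/(-302))) = -370792 - (√3 + 3*(76*(-1/302))) = -370792 - (√3 + 3*(-38/151)) = -370792 - (√3 - 114/151) = -370792 - (-114/151 + √3) = -370792 + (114/151 - √3) = -55989478/151 - √3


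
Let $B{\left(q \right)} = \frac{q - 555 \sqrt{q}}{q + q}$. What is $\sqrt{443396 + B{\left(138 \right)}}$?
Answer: $\frac{\sqrt{938226994 - 4255 \sqrt{138}}}{46} \approx 665.86$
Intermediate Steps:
$B{\left(q \right)} = \frac{q - 555 \sqrt{q}}{2 q}$
$\sqrt{443396 + B{\left(138 \right)}} = \sqrt{443396 + \left(\frac{1}{2} - \frac{555}{2 \sqrt{138}}\right)} = \sqrt{443396 + \left(\frac{1}{2} - \frac{555 \frac{\sqrt{138}}{138}}{2}\right)} = \sqrt{443396 + \left(\frac{1}{2} - \frac{185 \sqrt{138}}{92}\right)} = \sqrt{\frac{886793}{2} - \frac{185 \sqrt{138}}{92}}$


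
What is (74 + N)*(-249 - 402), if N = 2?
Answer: -49476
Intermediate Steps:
(74 + N)*(-249 - 402) = (74 + 2)*(-249 - 402) = 76*(-651) = -49476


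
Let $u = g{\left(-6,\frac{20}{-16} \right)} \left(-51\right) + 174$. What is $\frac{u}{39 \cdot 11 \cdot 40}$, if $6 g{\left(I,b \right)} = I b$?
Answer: $\frac{147}{22880} \approx 0.0064248$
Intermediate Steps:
$g{\left(I,b \right)} = \frac{I b}{6}$
$u = \frac{441}{4}$ ($u = \frac{1}{6} \left(-6\right) \frac{20}{-16} \left(-51\right) + 174 = \frac{1}{6} \left(-6\right) 20 \left(- \frac{1}{16}\right) \left(-51\right) + 174 = \frac{1}{6} \left(-6\right) \left(- \frac{5}{4}\right) \left(-51\right) + 174 = \frac{5}{4} \left(-51\right) + 174 = - \frac{255}{4} + 174 = \frac{441}{4} \approx 110.25$)
$\frac{u}{39 \cdot 11 \cdot 40} = \frac{441}{4 \cdot 39 \cdot 11 \cdot 40} = \frac{441}{4 \cdot 429 \cdot 40} = \frac{441}{4 \cdot 17160} = \frac{441}{4} \cdot \frac{1}{17160} = \frac{147}{22880}$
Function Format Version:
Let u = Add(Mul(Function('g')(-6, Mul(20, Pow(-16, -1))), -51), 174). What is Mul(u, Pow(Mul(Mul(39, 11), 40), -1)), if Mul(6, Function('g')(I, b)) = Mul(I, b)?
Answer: Rational(147, 22880) ≈ 0.0064248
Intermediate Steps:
Function('g')(I, b) = Mul(Rational(1, 6), I, b) (Function('g')(I, b) = Mul(Rational(1, 6), Mul(I, b)) = Mul(Rational(1, 6), I, b))
u = Rational(441, 4) (u = Add(Mul(Mul(Rational(1, 6), -6, Mul(20, Pow(-16, -1))), -51), 174) = Add(Mul(Mul(Rational(1, 6), -6, Mul(20, Rational(-1, 16))), -51), 174) = Add(Mul(Mul(Rational(1, 6), -6, Rational(-5, 4)), -51), 174) = Add(Mul(Rational(5, 4), -51), 174) = Add(Rational(-255, 4), 174) = Rational(441, 4) ≈ 110.25)
Mul(u, Pow(Mul(Mul(39, 11), 40), -1)) = Mul(Rational(441, 4), Pow(Mul(Mul(39, 11), 40), -1)) = Mul(Rational(441, 4), Pow(Mul(429, 40), -1)) = Mul(Rational(441, 4), Pow(17160, -1)) = Mul(Rational(441, 4), Rational(1, 17160)) = Rational(147, 22880)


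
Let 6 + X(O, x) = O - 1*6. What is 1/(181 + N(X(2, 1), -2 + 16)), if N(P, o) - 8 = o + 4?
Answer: 1/207 ≈ 0.0048309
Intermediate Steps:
X(O, x) = -12 + O (X(O, x) = -6 + (O - 1*6) = -6 + (O - 6) = -6 + (-6 + O) = -12 + O)
N(P, o) = 12 + o (N(P, o) = 8 + (o + 4) = 8 + (4 + o) = 12 + o)
1/(181 + N(X(2, 1), -2 + 16)) = 1/(181 + (12 + (-2 + 16))) = 1/(181 + (12 + 14)) = 1/(181 + 26) = 1/207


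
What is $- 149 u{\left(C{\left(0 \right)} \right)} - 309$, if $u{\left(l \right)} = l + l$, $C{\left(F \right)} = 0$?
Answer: $-309$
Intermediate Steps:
$u{\left(l \right)} = 2 l$
$- 149 u{\left(C{\left(0 \right)} \right)} - 309 = - 149 \cdot 2 \cdot 0 - 309 = \left(-149\right) 0 - 309 = 0 - 309 = -309$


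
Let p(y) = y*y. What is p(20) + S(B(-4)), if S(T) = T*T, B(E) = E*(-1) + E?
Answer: 400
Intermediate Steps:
p(y) = y²
B(E) = 0 (B(E) = -E + E = 0)
S(T) = T²
p(20) + S(B(-4)) = 20² + 0² = 400 + 0 = 400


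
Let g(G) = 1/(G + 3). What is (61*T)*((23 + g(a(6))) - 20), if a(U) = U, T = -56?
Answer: -95648/9 ≈ -10628.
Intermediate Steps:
g(G) = 1/(3 + G)
(61*T)*((23 + g(a(6))) - 20) = (61*(-56))*((23 + 1/(3 + 6)) - 20) = -3416*((23 + 1/9) - 20) = -3416*(208/9 - 20) = -3416*28/9 = -95648/9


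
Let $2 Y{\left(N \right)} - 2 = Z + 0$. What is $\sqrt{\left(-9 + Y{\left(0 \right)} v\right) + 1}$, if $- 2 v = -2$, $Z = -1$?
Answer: $\frac{i \sqrt{30}}{2} \approx 2.7386 i$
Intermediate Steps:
$v = 1$ ($v = \left(- \frac{1}{2}\right) \left(-2\right) = 1$)
$Y{\left(N \right)} = \frac{1}{2}$ ($Y{\left(N \right)} = 1 + \frac{-1 + 0}{2} = 1 + \frac{1}{2} \left(-1\right) = 1 - \frac{1}{2} = \frac{1}{2}$)
$\sqrt{\left(-9 + Y{\left(0 \right)} v\right) + 1} = \sqrt{\left(-9 + \frac{1}{2} \cdot 1\right) + 1} = \sqrt{\left(-9 + \frac{1}{2}\right) + 1} = \sqrt{- \frac{17}{2} + 1} = \sqrt{- \frac{15}{2}} = \frac{i \sqrt{30}}{2}$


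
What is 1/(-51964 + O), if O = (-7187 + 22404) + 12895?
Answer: -1/23852 ≈ -4.1925e-5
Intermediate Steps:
O = 28112 (O = 15217 + 12895 = 28112)
1/(-51964 + O) = 1/(-51964 + 28112) = 1/(-23852) = -1/23852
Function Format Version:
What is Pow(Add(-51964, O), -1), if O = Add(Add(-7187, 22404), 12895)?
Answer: Rational(-1, 23852) ≈ -4.1925e-5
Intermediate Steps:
O = 28112 (O = Add(15217, 12895) = 28112)
Pow(Add(-51964, O), -1) = Pow(Add(-51964, 28112), -1) = Pow(-23852, -1) = Rational(-1, 23852)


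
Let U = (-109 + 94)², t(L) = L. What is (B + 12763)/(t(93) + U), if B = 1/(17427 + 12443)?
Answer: 127076937/3166220 ≈ 40.135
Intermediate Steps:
U = 225 (U = (-15)² = 225)
B = 1/29870 ≈ 3.3478e-5
(B + 12763)/(t(93) + U) = (1/29870 + 12763)/(93 + 225) = (381230811/29870)/318 = (381230811/29870)*(1/318) = 127076937/3166220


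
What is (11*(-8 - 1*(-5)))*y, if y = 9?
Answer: -297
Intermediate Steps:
(11*(-8 - 1*(-5)))*y = (11*(-8 - 1*(-5)))*9 = (11*(-8 + 5))*9 = (11*(-3))*9 = -33*9 = -297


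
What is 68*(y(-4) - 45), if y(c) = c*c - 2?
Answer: -2108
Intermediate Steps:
y(c) = -2 + c² (y(c) = c² - 2 = -2 + c²)
68*(y(-4) - 45) = 68*((-2 + (-4)²) - 45) = 68*((-2 + 16) - 45) = 68*(14 - 45) = 68*(-31) = -2108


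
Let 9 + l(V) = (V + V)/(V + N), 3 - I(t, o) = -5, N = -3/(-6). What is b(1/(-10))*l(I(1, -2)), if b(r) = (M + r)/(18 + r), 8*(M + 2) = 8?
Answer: 1331/3043 ≈ 0.43740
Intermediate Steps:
M = -1 (M = -2 + (⅛)*8 = -2 + 1 = -1)
b(r) = (-1 + r)/(18 + r)
N = ½ (N = -3*(-⅙) = ½ ≈ 0.50000)
I(t, o) = 8 (I(t, o) = 3 - 1*(-5) = 3 + 5 = 8)
l(V) = -9 + 2*V/(½ + V) (l(V) = -9 + (V + V)/(V + ½) = -9 + (2*V)/(½ + V) = -9 + 2*V/(½ + V))
b(1/(-10))*l(I(1, -2)) = ((-1 + 1/(-10))/(18 + 1/(-10)))*((-9 - 14*8)/(1 + 2*8)) = ((-1 - ⅒)/(18 - ⅒))*((-9 - 112)/(1 + 16)) = (-11/10/(179/10))*(-121/17) = ((10/179)*(-11/10))*((1/17)*(-121)) = -11/179*(-121/17) = 1331/3043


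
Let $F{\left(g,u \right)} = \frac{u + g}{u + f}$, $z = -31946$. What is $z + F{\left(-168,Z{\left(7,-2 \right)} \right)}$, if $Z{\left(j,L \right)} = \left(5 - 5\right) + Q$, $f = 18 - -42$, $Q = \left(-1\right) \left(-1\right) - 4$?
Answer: $-31949$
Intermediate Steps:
$Q = -3$ ($Q = 1 - 4 = -3$)
$f = 60$ ($f = 18 + 42 = 60$)
$Z{\left(j,L \right)} = -3$ ($Z{\left(j,L \right)} = \left(5 - 5\right) - 3 = 0 - 3 = -3$)
$F{\left(g,u \right)} = \frac{g + u}{60 + u}$ ($F{\left(g,u \right)} = \frac{u + g}{u + 60} = \frac{g + u}{60 + u}$)
$z + F{\left(-168,Z{\left(7,-2 \right)} \right)} = -31946 + \frac{-168 - 3}{60 - 3} = -31946 + \frac{1}{57} \left(-171\right) = -31946 - 3 = -31949$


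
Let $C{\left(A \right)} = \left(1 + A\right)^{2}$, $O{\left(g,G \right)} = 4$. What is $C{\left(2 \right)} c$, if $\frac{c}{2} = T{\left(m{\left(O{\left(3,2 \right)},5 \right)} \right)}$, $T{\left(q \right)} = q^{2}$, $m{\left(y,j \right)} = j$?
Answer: $450$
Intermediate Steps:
$c = 50$ ($c = 2 \cdot 5^{2} = 2 \cdot 25 = 50$)
$C{\left(2 \right)} c = \left(1 + 2\right)^{2} \cdot 50 = 3^{2} \cdot 50 = 9 \cdot 50 = 450$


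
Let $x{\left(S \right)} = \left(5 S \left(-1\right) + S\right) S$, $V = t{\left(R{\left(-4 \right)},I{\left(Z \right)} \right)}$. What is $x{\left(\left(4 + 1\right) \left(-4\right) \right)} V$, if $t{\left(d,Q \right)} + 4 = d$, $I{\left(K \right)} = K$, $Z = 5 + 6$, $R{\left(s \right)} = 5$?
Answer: $-1600$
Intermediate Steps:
$Z = 11$
$t{\left(d,Q \right)} = -4 + d$
$V = 1$ ($V = -4 + 5 = 1$)
$x{\left(S \right)} = - 4 S^{2}$ ($x{\left(S \right)} = \left(- 5 S + S\right) S = - 4 S S = - 4 S^{2}$)
$x{\left(\left(4 + 1\right) \left(-4\right) \right)} V = - 4 \left(\left(4 + 1\right) \left(-4\right)\right)^{2} \cdot 1 = - 4 \left(5 \left(-4\right)\right)^{2} \cdot 1 = - 4 \left(-20\right)^{2} \cdot 1 = \left(-4\right) 400 \cdot 1 = \left(-1600\right) 1 = -1600$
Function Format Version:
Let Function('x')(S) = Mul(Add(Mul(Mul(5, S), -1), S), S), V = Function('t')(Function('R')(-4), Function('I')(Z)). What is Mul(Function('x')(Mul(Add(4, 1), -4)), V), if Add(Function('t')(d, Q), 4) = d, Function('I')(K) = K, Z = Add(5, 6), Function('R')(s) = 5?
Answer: -1600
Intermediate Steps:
Z = 11
Function('t')(d, Q) = Add(-4, d)
V = 1 (V = Add(-4, 5) = 1)
Function('x')(S) = Mul(-4, Pow(S, 2)) (Function('x')(S) = Mul(Add(Mul(-5, S), S), S) = Mul(Mul(-4, S), S) = Mul(-4, Pow(S, 2)))
Mul(Function('x')(Mul(Add(4, 1), -4)), V) = Mul(Mul(-4, Pow(Mul(Add(4, 1), -4), 2)), 1) = Mul(Mul(-4, Pow(Mul(5, -4), 2)), 1) = Mul(Mul(-4, Pow(-20, 2)), 1) = Mul(Mul(-4, 400), 1) = Mul(-1600, 1) = -1600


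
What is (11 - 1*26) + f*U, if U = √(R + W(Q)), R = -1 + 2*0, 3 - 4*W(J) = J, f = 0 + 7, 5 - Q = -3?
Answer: -15 + 21*I/2 ≈ -15.0 + 10.5*I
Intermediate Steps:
Q = 8 (Q = 5 - 1*(-3) = 5 + 3 = 8)
f = 7
W(J) = ¾ - J/4
R = -1 (R = -1 + 0 = -1)
U = 3*I/2 (U = √(-1 + (¾ - ¼*8)) = √(-1 + (¾ - 2)) = √(-1 - 5/4) = √(-9/4) = 3*I/2 ≈ 1.5*I)
(11 - 1*26) + f*U = (11 - 1*26) + 7*(3*I/2) = (11 - 26) + 21*I/2 = -15 + 21*I/2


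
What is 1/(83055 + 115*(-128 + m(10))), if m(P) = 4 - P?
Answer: 1/67645 ≈ 1.4783e-5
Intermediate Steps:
1/(83055 + 115*(-128 + m(10))) = 1/(83055 + 115*(-128 + (4 - 1*10))) = 1/(83055 + 115*(-128 + (4 - 10))) = 1/(83055 + 115*(-128 - 6)) = 1/(83055 + 115*(-134)) = 1/(83055 - 15410) = 1/67645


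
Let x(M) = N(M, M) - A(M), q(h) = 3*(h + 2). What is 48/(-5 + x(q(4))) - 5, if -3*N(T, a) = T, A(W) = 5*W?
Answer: -553/101 ≈ -5.4753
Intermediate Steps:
N(T, a) = -T/3
q(h) = 6 + 3*h (q(h) = 3*(2 + h) = 6 + 3*h)
x(M) = -16*M/3 (x(M) = -M/3 - 5*M = -16*M/3)
48/(-5 + x(q(4))) - 5 = 48/(-5 - 16*(6 + 3*4)/3) - 5 = 48/(-5 - 16*(6 + 12)/3) - 5 = 48/(-5 - 16/3*18) - 5 = 48/(-5 - 96) - 5 = 48/(-101) - 5 = -1/101*48 - 5 = -48/101 - 5 = -553/101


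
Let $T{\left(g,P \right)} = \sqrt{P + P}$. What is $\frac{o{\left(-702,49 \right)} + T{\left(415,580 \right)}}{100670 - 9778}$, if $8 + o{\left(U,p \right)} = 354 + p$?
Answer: $\frac{395}{90892} + \frac{\sqrt{290}}{45446} \approx 0.0047205$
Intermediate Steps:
$T{\left(g,P \right)} = \sqrt{2} \sqrt{P}$ ($T{\left(g,P \right)} = \sqrt{2 P} = \sqrt{2} \sqrt{P}$)
$o{\left(U,p \right)} = 346 + p$ ($o{\left(U,p \right)} = -8 + \left(354 + p\right) = 346 + p$)
$\frac{o{\left(-702,49 \right)} + T{\left(415,580 \right)}}{100670 - 9778} = \frac{\left(346 + 49\right) + \sqrt{2} \sqrt{580}}{100670 - 9778} = \frac{395 + \sqrt{2} \cdot 2 \sqrt{145}}{90892} = \left(395 + 2 \sqrt{290}\right) \frac{1}{90892} = \frac{395}{90892} + \frac{\sqrt{290}}{45446}$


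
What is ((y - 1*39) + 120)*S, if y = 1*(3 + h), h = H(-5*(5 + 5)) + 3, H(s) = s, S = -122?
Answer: -4514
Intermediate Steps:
h = -47 (h = -5*(5 + 5) + 3 = -5*10 + 3 = -50 + 3 = -47)
y = -44 (y = 1*(3 - 47) = 1*(-44) = -44)
((y - 1*39) + 120)*S = ((-44 - 1*39) + 120)*(-122) = ((-44 - 39) + 120)*(-122) = (-83 + 120)*(-122) = 37*(-122) = -4514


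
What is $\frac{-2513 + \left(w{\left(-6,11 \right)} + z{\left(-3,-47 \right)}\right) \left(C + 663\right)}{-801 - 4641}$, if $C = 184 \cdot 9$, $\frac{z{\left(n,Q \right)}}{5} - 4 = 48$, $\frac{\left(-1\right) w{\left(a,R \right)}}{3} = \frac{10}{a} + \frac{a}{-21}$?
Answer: $- \frac{2135120}{19047} \approx -112.1$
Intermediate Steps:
$w{\left(a,R \right)} = - \frac{30}{a} + \frac{a}{7}$ ($w{\left(a,R \right)} = - 3 \left(\frac{10}{a} + \frac{a}{-21}\right) = - 3 \left(\frac{10}{a} + a \left(- \frac{1}{21}\right)\right) = - 3 \left(\frac{10}{a} - \frac{a}{21}\right) = - \frac{30}{a} + \frac{a}{7}$)
$z{\left(n,Q \right)} = 260$ ($z{\left(n,Q \right)} = 20 + 5 \cdot 48 = 20 + 240 = 260$)
$C = 1656$
$\frac{-2513 + \left(w{\left(-6,11 \right)} + z{\left(-3,-47 \right)}\right) \left(C + 663\right)}{-801 - 4641} = \frac{-2513 + \left(\left(- \frac{30}{-6} + \frac{1}{7} \left(-6\right)\right) + 260\right) \left(1656 + 663\right)}{-801 - 4641} = \frac{-2513 + \left(\left(\left(-30\right) \left(- \frac{1}{6}\right) - \frac{6}{7}\right) + 260\right) 2319}{-5442} = \left(-2513 + \left(\left(5 - \frac{6}{7}\right) + 260\right) 2319\right) \left(- \frac{1}{5442}\right) = \left(-2513 + \left(\frac{29}{7} + 260\right) 2319\right) \left(- \frac{1}{5442}\right) = \left(-2513 + \frac{1849}{7} \cdot 2319\right) \left(- \frac{1}{5442}\right) = \left(-2513 + \frac{4287831}{7}\right) \left(- \frac{1}{5442}\right) = \frac{4270240}{7} \left(- \frac{1}{5442}\right) = - \frac{2135120}{19047}$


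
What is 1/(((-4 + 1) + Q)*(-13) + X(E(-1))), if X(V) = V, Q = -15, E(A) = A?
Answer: 1/233 ≈ 0.0042918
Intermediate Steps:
1/(((-4 + 1) + Q)*(-13) + X(E(-1))) = 1/(((-4 + 1) - 15)*(-13) - 1) = 1/((-3 - 15)*(-13) - 1) = 1/(-18*(-13) - 1) = 1/(234 - 1) = 1/233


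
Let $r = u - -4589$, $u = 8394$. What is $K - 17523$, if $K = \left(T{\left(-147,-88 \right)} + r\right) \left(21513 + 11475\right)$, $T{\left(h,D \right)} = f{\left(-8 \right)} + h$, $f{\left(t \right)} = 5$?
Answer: $423581385$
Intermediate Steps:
$r = 12983$ ($r = 8394 - -4589 = 8394 + 4589 = 12983$)
$T{\left(h,D \right)} = 5 + h$
$K = 423598908$ ($K = \left(\left(5 - 147\right) + 12983\right) \left(21513 + 11475\right) = \left(-142 + 12983\right) 32988 = 12841 \cdot 32988 = 423598908$)
$K - 17523 = 423598908 - 17523 = 423581385$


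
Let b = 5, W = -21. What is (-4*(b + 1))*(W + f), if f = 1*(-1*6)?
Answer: 648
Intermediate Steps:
f = -6 (f = 1*(-6) = -6)
(-4*(b + 1))*(W + f) = (-4*(5 + 1))*(-21 - 6) = -4*6*(-27) = -24*(-27) = 648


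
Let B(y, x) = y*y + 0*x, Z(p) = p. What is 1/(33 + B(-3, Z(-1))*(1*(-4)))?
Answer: -⅓ ≈ -0.33333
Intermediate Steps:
B(y, x) = y² (B(y, x) = y² + 0 = y²)
1/(33 + B(-3, Z(-1))*(1*(-4))) = 1/(33 + (-3)²*(1*(-4))) = 1/(33 + 9*(-4)) = 1/(33 - 36) = 1/(-3) = -⅓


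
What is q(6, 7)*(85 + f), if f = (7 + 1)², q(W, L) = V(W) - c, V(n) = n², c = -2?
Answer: 5662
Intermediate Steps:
q(W, L) = 2 + W² (q(W, L) = W² - 1*(-2) = W² + 2 = 2 + W²)
f = 64 (f = 8² = 64)
q(6, 7)*(85 + f) = (2 + 6²)*(85 + 64) = (2 + 36)*149 = 38*149 = 5662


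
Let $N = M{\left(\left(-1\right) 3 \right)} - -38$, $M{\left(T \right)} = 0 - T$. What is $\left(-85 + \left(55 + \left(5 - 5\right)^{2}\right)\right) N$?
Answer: $-1230$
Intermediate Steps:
$M{\left(T \right)} = - T$
$N = 41$ ($N = - \left(-1\right) 3 - -38 = \left(-1\right) \left(-3\right) + 38 = 3 + 38 = 41$)
$\left(-85 + \left(55 + \left(5 - 5\right)^{2}\right)\right) N = \left(-85 + \left(55 + \left(5 - 5\right)^{2}\right)\right) 41 = \left(-85 + \left(55 + 0^{2}\right)\right) 41 = \left(-85 + \left(55 + 0\right)\right) 41 = \left(-85 + 55\right) 41 = \left(-30\right) 41 = -1230$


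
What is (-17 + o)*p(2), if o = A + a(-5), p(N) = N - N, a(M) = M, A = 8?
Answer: 0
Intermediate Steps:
p(N) = 0
o = 3 (o = 8 - 5 = 3)
(-17 + o)*p(2) = (-17 + 3)*0 = -14*0 = 0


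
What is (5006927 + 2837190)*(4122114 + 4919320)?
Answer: 70922066143778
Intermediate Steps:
(5006927 + 2837190)*(4122114 + 4919320) = 7844117*9041434 = 70922066143778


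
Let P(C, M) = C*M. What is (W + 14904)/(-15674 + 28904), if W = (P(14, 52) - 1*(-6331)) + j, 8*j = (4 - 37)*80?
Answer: 7211/4410 ≈ 1.6351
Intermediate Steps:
j = -330 (j = ((4 - 37)*80)/8 = (-33*80)/8 = (1/8)*(-2640) = -330)
W = 6729 (W = (14*52 - 1*(-6331)) - 330 = (728 + 6331) - 330 = 7059 - 330 = 6729)
(W + 14904)/(-15674 + 28904) = (6729 + 14904)/(-15674 + 28904) = 21633/13230 = 21633*(1/13230) = 7211/4410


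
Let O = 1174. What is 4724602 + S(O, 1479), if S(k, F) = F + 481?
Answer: 4726562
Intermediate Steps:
S(k, F) = 481 + F
4724602 + S(O, 1479) = 4724602 + (481 + 1479) = 4724602 + 1960 = 4726562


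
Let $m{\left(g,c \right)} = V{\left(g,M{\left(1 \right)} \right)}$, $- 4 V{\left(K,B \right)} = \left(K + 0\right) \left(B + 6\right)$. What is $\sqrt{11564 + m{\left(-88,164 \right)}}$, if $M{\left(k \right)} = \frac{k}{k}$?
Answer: $3 \sqrt{1302} \approx 108.25$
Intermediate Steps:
$M{\left(k \right)} = 1$
$V{\left(K,B \right)} = - \frac{K \left(6 + B\right)}{4}$ ($V{\left(K,B \right)} = - \frac{\left(K + 0\right) \left(B + 6\right)}{4} = - \frac{K \left(6 + B\right)}{4}$)
$m{\left(g,c \right)} = - \frac{7 g}{4}$ ($m{\left(g,c \right)} = - \frac{g \left(6 + 1\right)}{4} = \left(- \frac{1}{4}\right) g 7 = - \frac{7 g}{4}$)
$\sqrt{11564 + m{\left(-88,164 \right)}} = \sqrt{11564 - -154} = \sqrt{11564 + 154} = \sqrt{11718} = 3 \sqrt{1302}$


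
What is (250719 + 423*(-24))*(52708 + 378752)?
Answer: 103795037820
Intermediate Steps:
(250719 + 423*(-24))*(52708 + 378752) = (250719 - 10152)*431460 = 240567*431460 = 103795037820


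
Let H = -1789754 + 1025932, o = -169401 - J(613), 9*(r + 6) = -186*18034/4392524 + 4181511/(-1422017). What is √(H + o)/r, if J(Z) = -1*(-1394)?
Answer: -1561560950227*I*√934617/10012068289564 ≈ -150.78*I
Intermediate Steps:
J(Z) = 1394
r = -10012068289564/1561560950227 (r = -6 + (-186*18034/4392524 + 4181511/(-1422017))/9 = -6 + (-3354324*1/4392524 + 4181511*(-1/1422017))/9 = -6 + (-838581/1098131 - 4181511/1422017)/9 = -6 + (⅑)*(-5784323293818/1561560950227) = -6 - 642702588202/1561560950227 = -10012068289564/1561560950227 ≈ -6.4116)
o = -170795 (o = -169401 - 1*1394 = -169401 - 1394 = -170795)
H = -763822
√(H + o)/r = √(-763822 - 170795)/(-10012068289564/1561560950227) = √(-934617)*(-1561560950227/10012068289564) = (I*√934617)*(-1561560950227/10012068289564) = -1561560950227*I*√934617/10012068289564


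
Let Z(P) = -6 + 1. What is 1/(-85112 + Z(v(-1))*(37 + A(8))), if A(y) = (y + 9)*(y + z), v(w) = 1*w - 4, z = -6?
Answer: -1/85467 ≈ -1.1700e-5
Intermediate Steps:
v(w) = -4 + w (v(w) = w - 4 = -4 + w)
Z(P) = -5
A(y) = (-6 + y)*(9 + y) (A(y) = (y + 9)*(y - 6) = (9 + y)*(-6 + y) = (-6 + y)*(9 + y))
1/(-85112 + Z(v(-1))*(37 + A(8))) = 1/(-85112 - 5*(37 + (-54 + 8² + 3*8))) = 1/(-85112 - 5*(37 + (-54 + 64 + 24))) = 1/(-85112 - 5*(37 + 34)) = 1/(-85112 - 5*71) = 1/(-85112 - 355) = 1/(-85467) = -1/85467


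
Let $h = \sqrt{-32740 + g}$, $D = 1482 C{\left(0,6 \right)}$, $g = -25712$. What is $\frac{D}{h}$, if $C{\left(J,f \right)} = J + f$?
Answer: $- \frac{1482 i \sqrt{14613}}{4871} \approx - 36.779 i$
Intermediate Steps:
$D = 8892$ ($D = 1482 \left(0 + 6\right) = 1482 \cdot 6 = 8892$)
$h = 2 i \sqrt{14613}$ ($h = \sqrt{-32740 - 25712} = \sqrt{-58452} = 2 i \sqrt{14613} \approx 241.77 i$)
$\frac{D}{h} = \frac{8892}{2 i \sqrt{14613}} = 8892 \left(- \frac{i \sqrt{14613}}{29226}\right) = - \frac{1482 i \sqrt{14613}}{4871}$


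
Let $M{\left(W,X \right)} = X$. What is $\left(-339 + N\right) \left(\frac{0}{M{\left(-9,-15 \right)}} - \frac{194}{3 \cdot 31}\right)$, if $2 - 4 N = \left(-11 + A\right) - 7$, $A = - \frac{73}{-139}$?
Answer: $\frac{18020369}{25854} \approx 697.0$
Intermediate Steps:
$A = \frac{73}{139}$ ($A = \left(-73\right) \left(- \frac{1}{139}\right) = \frac{73}{139} \approx 0.52518$)
$N = \frac{2707}{556}$ ($N = \frac{1}{2} - \frac{\left(-11 + \frac{73}{139}\right) - 7}{4} = \frac{1}{2} - \frac{- \frac{1456}{139} - 7}{4} = \frac{1}{2} - - \frac{2429}{556} = \frac{1}{2} + \frac{2429}{556} = \frac{2707}{556} \approx 4.8687$)
$\left(-339 + N\right) \left(\frac{0}{M{\left(-9,-15 \right)}} - \frac{194}{3 \cdot 31}\right) = \left(-339 + \frac{2707}{556}\right) \left(\frac{0}{-15} - \frac{194}{3 \cdot 31}\right) = - \frac{185777 \left(0 \left(- \frac{1}{15}\right) - \frac{194}{93}\right)}{556} = - \frac{185777 \left(0 - \frac{194}{93}\right)}{556} = \left(- \frac{185777}{556}\right) \left(- \frac{194}{93}\right) = \frac{18020369}{25854}$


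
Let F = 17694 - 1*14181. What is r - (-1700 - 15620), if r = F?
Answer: 20833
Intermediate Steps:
F = 3513 (F = 17694 - 14181 = 3513)
r = 3513
r - (-1700 - 15620) = 3513 - (-1700 - 15620) = 3513 - 1*(-17320) = 3513 + 17320 = 20833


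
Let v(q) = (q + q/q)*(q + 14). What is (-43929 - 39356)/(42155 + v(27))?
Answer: -83285/43303 ≈ -1.9233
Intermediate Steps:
v(q) = (1 + q)*(14 + q) (v(q) = (q + 1)*(14 + q) = (1 + q)*(14 + q))
(-43929 - 39356)/(42155 + v(27)) = (-43929 - 39356)/(42155 + (14 + 27**2 + 15*27)) = -83285/(42155 + (14 + 729 + 405)) = -83285/(42155 + 1148) = -83285/43303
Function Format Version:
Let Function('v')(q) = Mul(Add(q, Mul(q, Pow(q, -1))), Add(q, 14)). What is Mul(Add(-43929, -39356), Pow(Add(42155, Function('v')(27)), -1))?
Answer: Rational(-83285, 43303) ≈ -1.9233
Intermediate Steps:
Function('v')(q) = Mul(Add(1, q), Add(14, q)) (Function('v')(q) = Mul(Add(q, 1), Add(14, q)) = Mul(Add(1, q), Add(14, q)))
Mul(Add(-43929, -39356), Pow(Add(42155, Function('v')(27)), -1)) = Mul(Add(-43929, -39356), Pow(Add(42155, Add(14, Pow(27, 2), Mul(15, 27))), -1)) = Mul(-83285, Pow(Add(42155, Add(14, 729, 405)), -1)) = Mul(-83285, Pow(Add(42155, 1148), -1)) = Mul(-83285, Pow(43303, -1)) = Mul(-83285, Rational(1, 43303)) = Rational(-83285, 43303)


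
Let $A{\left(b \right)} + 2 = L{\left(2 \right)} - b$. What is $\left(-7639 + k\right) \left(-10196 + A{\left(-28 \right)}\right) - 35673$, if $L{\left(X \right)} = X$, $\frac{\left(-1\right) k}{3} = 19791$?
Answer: $681342343$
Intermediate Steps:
$k = -59373$ ($k = \left(-3\right) 19791 = -59373$)
$A{\left(b \right)} = - b$ ($A{\left(b \right)} = -2 - \left(-2 + b\right) = - b$)
$\left(-7639 + k\right) \left(-10196 + A{\left(-28 \right)}\right) - 35673 = \left(-7639 - 59373\right) \left(-10196 - -28\right) - 35673 = - 67012 \left(-10196 + 28\right) - 35673 = \left(-67012\right) \left(-10168\right) - 35673 = 681378016 - 35673 = 681342343$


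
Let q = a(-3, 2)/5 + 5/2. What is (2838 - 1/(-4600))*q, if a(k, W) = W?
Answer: 378589229/46000 ≈ 8230.2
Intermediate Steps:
q = 29/10 (q = 2/5 + 5/2 = 2*(⅕) + 5*(½) = ⅖ + 5/2 = 29/10 ≈ 2.9000)
(2838 - 1/(-4600))*q = (2838 - 1/(-4600))*(29/10) = (2838 - 1*(-1/4600))*(29/10) = (2838 + 1/4600)*(29/10) = (13054801/4600)*(29/10) = 378589229/46000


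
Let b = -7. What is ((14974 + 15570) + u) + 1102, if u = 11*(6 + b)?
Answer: 31635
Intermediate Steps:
u = -11 (u = 11*(6 - 7) = 11*(-1) = -11)
((14974 + 15570) + u) + 1102 = ((14974 + 15570) - 11) + 1102 = (30544 - 11) + 1102 = 30533 + 1102 = 31635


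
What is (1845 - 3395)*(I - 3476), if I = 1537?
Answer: 3005450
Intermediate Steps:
(1845 - 3395)*(I - 3476) = (1845 - 3395)*(1537 - 3476) = -1550*(-1939) = 3005450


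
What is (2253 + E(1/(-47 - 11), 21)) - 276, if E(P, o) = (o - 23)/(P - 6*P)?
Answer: 9769/5 ≈ 1953.8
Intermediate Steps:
E(P, o) = -(-23 + o)/(5*P) (E(P, o) = (-23 + o)/((-5*P)) = (-23 + o)*(-1/(5*P)) = -(-23 + o)/(5*P))
(2253 + E(1/(-47 - 11), 21)) - 276 = (2253 + (23 - 1*21)/(5*(1/(-47 - 11)))) - 276 = (2253 + (23 - 21)/(5*(1/(-58)))) - 276 = (2253 + (1/5)*2/(-1/58)) - 276 = (2253 + (1/5)*(-58)*2) - 276 = (2253 - 116/5) - 276 = 11149/5 - 276 = 9769/5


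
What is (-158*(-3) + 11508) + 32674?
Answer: 44656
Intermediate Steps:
(-158*(-3) + 11508) + 32674 = (474 + 11508) + 32674 = 11982 + 32674 = 44656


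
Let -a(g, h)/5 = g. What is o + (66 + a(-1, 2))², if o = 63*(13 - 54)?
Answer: 2458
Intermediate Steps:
a(g, h) = -5*g
o = -2583 (o = 63*(-41) = -2583)
o + (66 + a(-1, 2))² = -2583 + (66 - 5*(-1))² = -2583 + (66 + 5)² = -2583 + 71² = -2583 + 5041 = 2458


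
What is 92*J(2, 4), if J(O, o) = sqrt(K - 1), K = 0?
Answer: 92*I ≈ 92.0*I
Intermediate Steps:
J(O, o) = I (J(O, o) = sqrt(0 - 1) = sqrt(-1) = I)
92*J(2, 4) = 92*I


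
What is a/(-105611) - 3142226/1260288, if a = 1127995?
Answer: -79702372393/6050012544 ≈ -13.174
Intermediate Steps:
a/(-105611) - 3142226/1260288 = 1127995/(-105611) - 3142226/1260288 = 1127995*(-1/105611) - 3142226*1/1260288 = -102545/9601 - 1571113/630144 = -79702372393/6050012544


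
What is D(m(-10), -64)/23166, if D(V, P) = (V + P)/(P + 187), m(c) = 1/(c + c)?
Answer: -427/18996120 ≈ -2.2478e-5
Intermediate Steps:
m(c) = 1/(2*c)
D(V, P) = (P + V)/(187 + P)
D(m(-10), -64)/23166 = ((-64 + (½)/(-10))/(187 - 64))/23166 = ((-64 + (½)*(-⅒))/123)*(1/23166) = ((-64 - 1/20)/123)*(1/23166) = ((1/123)*(-1281/20))*(1/23166) = -427/820*1/23166 = -427/18996120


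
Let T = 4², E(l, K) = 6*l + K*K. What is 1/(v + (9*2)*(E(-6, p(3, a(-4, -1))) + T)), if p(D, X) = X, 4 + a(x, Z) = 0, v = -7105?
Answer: -1/7177 ≈ -0.00013933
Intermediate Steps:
a(x, Z) = -4 (a(x, Z) = -4 + 0 = -4)
E(l, K) = K² + 6*l (E(l, K) = 6*l + K² = K² + 6*l)
T = 16
1/(v + (9*2)*(E(-6, p(3, a(-4, -1))) + T)) = 1/(-7105 + (9*2)*(((-4)² + 6*(-6)) + 16)) = 1/(-7105 + 18*((16 - 36) + 16)) = 1/(-7105 + 18*(-20 + 16)) = 1/(-7105 + 18*(-4)) = 1/(-7105 - 72) = 1/(-7177) = -1/7177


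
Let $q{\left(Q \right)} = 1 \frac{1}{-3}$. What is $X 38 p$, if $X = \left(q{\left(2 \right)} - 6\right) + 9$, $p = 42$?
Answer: $4256$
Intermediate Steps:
$q{\left(Q \right)} = - \frac{1}{3}$ ($q{\left(Q \right)} = 1 \left(- \frac{1}{3}\right) = - \frac{1}{3}$)
$X = \frac{8}{3}$ ($X = \left(- \frac{1}{3} - 6\right) + 9 = - \frac{19}{3} + 9 = \frac{8}{3} \approx 2.6667$)
$X 38 p = \frac{8}{3} \cdot 38 \cdot 42 = \frac{304}{3} \cdot 42 = 4256$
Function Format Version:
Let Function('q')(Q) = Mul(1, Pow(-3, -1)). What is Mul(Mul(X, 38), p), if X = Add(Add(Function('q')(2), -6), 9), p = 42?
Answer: 4256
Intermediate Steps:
Function('q')(Q) = Rational(-1, 3) (Function('q')(Q) = Mul(1, Rational(-1, 3)) = Rational(-1, 3))
X = Rational(8, 3) (X = Add(Add(Rational(-1, 3), -6), 9) = Add(Rational(-19, 3), 9) = Rational(8, 3) ≈ 2.6667)
Mul(Mul(X, 38), p) = Mul(Mul(Rational(8, 3), 38), 42) = Mul(Rational(304, 3), 42) = 4256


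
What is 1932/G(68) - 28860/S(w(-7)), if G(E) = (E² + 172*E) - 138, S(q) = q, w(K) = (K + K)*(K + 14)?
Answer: 38933488/132153 ≈ 294.61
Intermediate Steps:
w(K) = 2*K*(14 + K) (w(K) = (2*K)*(14 + K) = 2*K*(14 + K))
G(E) = -138 + E² + 172*E
1932/G(68) - 28860/S(w(-7)) = 1932/(-138 + 68² + 172*68) - 28860*(-1/(14*(14 - 7))) = 1932/(-138 + 4624 + 11696) - 28860/(2*(-7)*7) = 1932/16182 - 28860/(-98) = 1932*(1/16182) - 28860*(-1/98) = 322/2697 + 14430/49 = 38933488/132153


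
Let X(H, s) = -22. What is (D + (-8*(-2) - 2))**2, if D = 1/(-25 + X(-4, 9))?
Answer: 431649/2209 ≈ 195.40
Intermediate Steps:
D = -1/47 (D = 1/(-25 - 22) = 1/(-47) = -1/47 ≈ -0.021277)
(D + (-8*(-2) - 2))**2 = (-1/47 + (-8*(-2) - 2))**2 = (-1/47 + (16 - 2))**2 = (-1/47 + 14)**2 = (657/47)**2 = 431649/2209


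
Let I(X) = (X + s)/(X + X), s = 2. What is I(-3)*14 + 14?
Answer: 49/3 ≈ 16.333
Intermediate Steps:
I(X) = (2 + X)/(2*X) (I(X) = (X + 2)/(X + X) = (2 + X)/((2*X)) = (2 + X)*(1/(2*X)) = (2 + X)/(2*X))
I(-3)*14 + 14 = ((½)*(2 - 3)/(-3))*14 + 14 = ((½)*(-⅓)*(-1))*14 + 14 = (⅙)*14 + 14 = 7/3 + 14 = 49/3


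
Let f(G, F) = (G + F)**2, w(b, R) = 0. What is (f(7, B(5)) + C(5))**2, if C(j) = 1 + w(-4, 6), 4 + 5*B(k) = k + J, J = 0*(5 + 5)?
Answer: 1745041/625 ≈ 2792.1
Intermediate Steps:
J = 0 (J = 0*10 = 0)
B(k) = -4/5 + k/5 (B(k) = -4/5 + (k + 0)/5 = -4/5 + k/5)
f(G, F) = (F + G)**2
C(j) = 1 (C(j) = 1 + 0 = 1)
(f(7, B(5)) + C(5))**2 = (((-4/5 + (1/5)*5) + 7)**2 + 1)**2 = (((-4/5 + 1) + 7)**2 + 1)**2 = ((1/5 + 7)**2 + 1)**2 = ((36/5)**2 + 1)**2 = (1296/25 + 1)**2 = (1321/25)**2 = 1745041/625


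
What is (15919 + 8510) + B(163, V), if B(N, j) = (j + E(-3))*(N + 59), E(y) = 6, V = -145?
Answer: -6429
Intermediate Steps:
B(N, j) = (6 + j)*(59 + N) (B(N, j) = (j + 6)*(N + 59) = (6 + j)*(59 + N))
(15919 + 8510) + B(163, V) = (15919 + 8510) + (354 + 6*163 + 59*(-145) + 163*(-145)) = 24429 + (354 + 978 - 8555 - 23635) = 24429 - 30858 = -6429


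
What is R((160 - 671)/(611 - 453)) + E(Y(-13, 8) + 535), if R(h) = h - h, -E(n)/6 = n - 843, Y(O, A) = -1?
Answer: 1854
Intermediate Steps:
E(n) = 5058 - 6*n (E(n) = -6*(n - 843) = -6*(-843 + n) = 5058 - 6*n)
R(h) = 0
R((160 - 671)/(611 - 453)) + E(Y(-13, 8) + 535) = 0 + (5058 - 6*(-1 + 535)) = 0 + (5058 - 6*534) = 0 + (5058 - 3204) = 0 + 1854 = 1854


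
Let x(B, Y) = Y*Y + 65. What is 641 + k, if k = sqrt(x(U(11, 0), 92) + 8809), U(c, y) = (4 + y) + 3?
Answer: 641 + sqrt(17338) ≈ 772.67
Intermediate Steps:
U(c, y) = 7 + y
x(B, Y) = 65 + Y**2 (x(B, Y) = Y**2 + 65 = 65 + Y**2)
k = sqrt(17338) (k = sqrt((65 + 92**2) + 8809) = sqrt((65 + 8464) + 8809) = sqrt(8529 + 8809) = sqrt(17338) ≈ 131.67)
641 + k = 641 + sqrt(17338)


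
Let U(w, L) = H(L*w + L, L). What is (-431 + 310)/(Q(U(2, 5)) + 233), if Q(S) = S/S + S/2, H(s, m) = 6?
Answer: -121/237 ≈ -0.51055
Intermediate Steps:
U(w, L) = 6
Q(S) = 1 + S/2 (Q(S) = 1 + S*(1/2) = 1 + S/2)
(-431 + 310)/(Q(U(2, 5)) + 233) = (-431 + 310)/((1 + (1/2)*6) + 233) = -121/((1 + 3) + 233) = -121/(4 + 233) = -121/237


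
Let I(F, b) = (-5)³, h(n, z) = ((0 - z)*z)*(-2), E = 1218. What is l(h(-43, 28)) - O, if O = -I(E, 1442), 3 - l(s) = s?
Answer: -1690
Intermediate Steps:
h(n, z) = 2*z² (h(n, z) = ((-z)*z)*(-2) = -z²*(-2) = 2*z²)
I(F, b) = -125
l(s) = 3 - s
O = 125 (O = -1*(-125) = 125)
l(h(-43, 28)) - O = (3 - 2*28²) - 1*125 = (3 - 2*784) - 125 = (3 - 1*1568) - 125 = (3 - 1568) - 125 = -1565 - 125 = -1690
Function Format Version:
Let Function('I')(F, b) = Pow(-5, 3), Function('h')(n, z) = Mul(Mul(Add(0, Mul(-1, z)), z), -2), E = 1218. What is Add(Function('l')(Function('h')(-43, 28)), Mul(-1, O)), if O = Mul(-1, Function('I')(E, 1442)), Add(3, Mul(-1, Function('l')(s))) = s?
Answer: -1690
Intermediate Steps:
Function('h')(n, z) = Mul(2, Pow(z, 2)) (Function('h')(n, z) = Mul(Mul(Mul(-1, z), z), -2) = Mul(Mul(-1, Pow(z, 2)), -2) = Mul(2, Pow(z, 2)))
Function('I')(F, b) = -125
Function('l')(s) = Add(3, Mul(-1, s))
O = 125 (O = Mul(-1, -125) = 125)
Add(Function('l')(Function('h')(-43, 28)), Mul(-1, O)) = Add(Add(3, Mul(-1, Mul(2, Pow(28, 2)))), Mul(-1, 125)) = Add(Add(3, Mul(-1, Mul(2, 784))), -125) = Add(Add(3, Mul(-1, 1568)), -125) = Add(Add(3, -1568), -125) = Add(-1565, -125) = -1690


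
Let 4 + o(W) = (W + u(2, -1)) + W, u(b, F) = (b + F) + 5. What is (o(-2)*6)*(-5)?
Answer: 60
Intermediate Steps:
u(b, F) = 5 + F + b (u(b, F) = (F + b) + 5 = 5 + F + b)
o(W) = 2 + 2*W (o(W) = -4 + ((W + (5 - 1 + 2)) + W) = -4 + ((W + 6) + W) = -4 + ((6 + W) + W) = -4 + (6 + 2*W) = 2 + 2*W)
(o(-2)*6)*(-5) = ((2 + 2*(-2))*6)*(-5) = ((2 - 4)*6)*(-5) = -2*6*(-5) = -12*(-5) = 60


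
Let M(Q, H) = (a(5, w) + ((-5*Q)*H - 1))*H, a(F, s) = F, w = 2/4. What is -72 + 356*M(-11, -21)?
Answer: 8604804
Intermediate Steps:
w = ½ (w = 2*(¼) = ½ ≈ 0.50000)
M(Q, H) = H*(4 - 5*H*Q) (M(Q, H) = (5 + ((-5*Q)*H - 1))*H = (5 + (-5*H*Q - 1))*H = (5 + (-1 - 5*H*Q))*H = (4 - 5*H*Q)*H = H*(4 - 5*H*Q))
-72 + 356*M(-11, -21) = -72 + 356*(-21*(4 - 5*(-21)*(-11))) = -72 + 356*(-21*(4 - 1155)) = -72 + 356*(-21*(-1151)) = -72 + 356*24171 = -72 + 8604876 = 8604804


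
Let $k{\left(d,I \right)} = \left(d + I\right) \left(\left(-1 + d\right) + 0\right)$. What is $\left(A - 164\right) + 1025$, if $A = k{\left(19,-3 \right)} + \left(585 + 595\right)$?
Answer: $2329$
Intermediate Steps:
$k{\left(d,I \right)} = \left(-1 + d\right) \left(I + d\right)$ ($k{\left(d,I \right)} = \left(I + d\right) \left(-1 + d\right) = \left(-1 + d\right) \left(I + d\right)$)
$A = 1468$ ($A = \left(19^{2} - -3 - 19 - 57\right) + \left(585 + 595\right) = \left(361 + 3 - 19 - 57\right) + 1180 = 288 + 1180 = 1468$)
$\left(A - 164\right) + 1025 = \left(1468 - 164\right) + 1025 = 1304 + 1025 = 2329$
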